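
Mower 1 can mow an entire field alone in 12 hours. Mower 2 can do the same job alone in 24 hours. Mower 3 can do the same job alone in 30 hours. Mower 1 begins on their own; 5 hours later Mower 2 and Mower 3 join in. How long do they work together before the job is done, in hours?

70/19 hours

In the first 5 hours Mower 1 alone does 5/12 of the job, leaving 7/12.
Once everyone is working, combined rate: 1/12 + 1/24 + 1/30 = (10 + 5 + 4)/120 = 19/120 per hour.
Remaining 7/12 at 19/120 per hour takes 70/19 hours.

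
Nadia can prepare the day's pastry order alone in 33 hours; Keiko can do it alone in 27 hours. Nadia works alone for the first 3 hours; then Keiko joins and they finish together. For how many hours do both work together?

27/2 hours

In 3 hours Nadia does 3/33 = 1/11 of the job, leaving 10/11.
Nadia and Keiko together work at 20/297 per hour, so finishing takes 10/11 ÷ 20/297 = 27/2 hours.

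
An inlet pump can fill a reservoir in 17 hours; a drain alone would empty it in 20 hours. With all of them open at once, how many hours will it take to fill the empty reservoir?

340/3 hours

Net rate = 1/17 − 1/20 = (20 − 17)/340 = 3/340 per hour.
Filling time = 1 ÷ (3/340) = 340/3 hours.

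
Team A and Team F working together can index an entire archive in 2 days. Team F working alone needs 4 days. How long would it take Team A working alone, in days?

Combined rate is 1/2 per day.
Known contribution: 1/4 per day.
So Team A's rate is 1/2 − 1/4 = 1/4, meaning 4 days alone.

4 days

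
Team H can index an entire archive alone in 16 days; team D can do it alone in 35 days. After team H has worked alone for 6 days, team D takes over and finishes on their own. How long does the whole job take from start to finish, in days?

In 6 days team H does 6/16 = 3/8 of the job, leaving 5/8.
Team D works at 1/35 per day, so finishing takes 5/8 ÷ 1/35 = 175/8 days.
Total time = 6 + 175/8 = 223/8 days.

223/8 days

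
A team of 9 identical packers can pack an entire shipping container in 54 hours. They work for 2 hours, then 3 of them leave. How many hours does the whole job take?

One packer does 1/486 of the job per hour.
After 2 hours with 9 packers, 1/27 is done (26/27 left).
With 6 packers the rate is 6/486 = 1/81, so the rest takes 26/27 ÷ 1/81 = 78 hours.
Total = 2 + 78 = 80 hours.

80 hours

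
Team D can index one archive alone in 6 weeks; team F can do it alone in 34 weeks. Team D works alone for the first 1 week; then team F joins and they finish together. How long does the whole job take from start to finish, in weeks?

In 1 week team D does 1/6 of the job, leaving 5/6.
Team D and team F together work at 10/51 per week, so finishing takes 5/6 ÷ 10/51 = 17/4 weeks.
Total time = 1 + 17/4 = 21/4 weeks.

21/4 weeks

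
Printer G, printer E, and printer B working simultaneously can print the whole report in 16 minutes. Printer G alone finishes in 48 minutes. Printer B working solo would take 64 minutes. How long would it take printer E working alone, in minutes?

Combined rate is 1/16 per minute.
Known contribution: 1/48 + 1/64 = (4 + 3)/192 = 7/192 per minute.
So printer E's rate is 1/16 − 7/192 = 5/192, meaning 192/5 minutes alone.

192/5 minutes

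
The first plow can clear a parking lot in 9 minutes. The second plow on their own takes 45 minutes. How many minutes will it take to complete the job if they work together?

15/2 minutes

With two workers the combined time is the product over the sum: 9·45/(9+45) = 405/54 = 15/2 minutes.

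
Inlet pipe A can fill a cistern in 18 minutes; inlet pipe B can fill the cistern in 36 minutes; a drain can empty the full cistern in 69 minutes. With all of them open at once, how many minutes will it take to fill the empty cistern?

276/19 minutes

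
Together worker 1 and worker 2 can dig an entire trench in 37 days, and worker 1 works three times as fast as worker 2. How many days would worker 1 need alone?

Let worker 2's rate be r; then worker 1's rate is 3r, so together (3 + 1)r = 4r = 1/37.
Thus r = 1/148 per day.
Worker 2 alone: 148 days; worker 1 alone: 148/3 days.

148/3 days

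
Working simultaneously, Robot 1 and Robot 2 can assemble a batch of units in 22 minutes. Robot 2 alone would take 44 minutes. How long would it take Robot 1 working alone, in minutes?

44 minutes

Combined rate is 1/22 per minute.
Known contribution: 1/44 per minute.
So Robot 1's rate is 1/22 − 1/44 = 1/44, meaning 44 minutes alone.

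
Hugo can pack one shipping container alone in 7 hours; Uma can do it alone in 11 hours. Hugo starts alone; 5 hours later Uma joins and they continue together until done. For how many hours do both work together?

In 5 hours Hugo does 5/7 of the job, leaving 2/7.
Hugo and Uma together work at 18/77 per hour, so finishing takes 2/7 ÷ 18/77 = 11/9 hours.

11/9 hours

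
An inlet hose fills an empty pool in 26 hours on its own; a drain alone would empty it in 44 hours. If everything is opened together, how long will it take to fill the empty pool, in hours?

572/9 hours

Net rate = 1/26 − 1/44 = (22 − 13)/572 = 9/572 per hour.
Filling time = 1 ÷ (9/572) = 572/9 hours.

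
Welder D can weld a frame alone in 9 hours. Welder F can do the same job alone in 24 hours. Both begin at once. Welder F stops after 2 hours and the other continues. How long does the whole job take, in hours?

33/4 hours

In the first 2 hours the combined rate is 11/72, so 11/36 of the job is done, leaving 25/36.
After welder F leaves the rate is 1/9 per hour; the remaining 25/36 takes 25/4 hours.
Total = 2 + 25/4 = 33/4 hours.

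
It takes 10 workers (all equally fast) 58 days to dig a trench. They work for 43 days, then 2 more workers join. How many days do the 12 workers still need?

One worker does 1/580 of the job per day.
After 43 days with 10 workers, 43/58 is done (15/58 left).
With 12 workers the rate is 12/580 = 3/145, so the rest takes 15/58 ÷ 3/145 = 25/2 days.

25/2 days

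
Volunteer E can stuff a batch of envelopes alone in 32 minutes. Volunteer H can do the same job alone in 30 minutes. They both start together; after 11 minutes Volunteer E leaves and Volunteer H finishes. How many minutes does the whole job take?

315/16 minutes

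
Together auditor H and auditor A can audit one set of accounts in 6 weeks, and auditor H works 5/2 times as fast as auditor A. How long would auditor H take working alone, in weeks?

42/5 weeks

Let auditor A's rate be r; then auditor H's rate is (5/2)r, so together (5/2 + 1)r = (7/2)r = 1/6.
Thus r = 1/21 per week.
Auditor A alone: 21 weeks; auditor H alone: 42/5 weeks.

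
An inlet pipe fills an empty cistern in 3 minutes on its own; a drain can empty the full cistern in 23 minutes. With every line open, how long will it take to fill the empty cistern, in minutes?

69/20 minutes

Net rate = 1/3 − 1/23 = (23 − 3)/69 = 20/69 per minute.
Filling time = 1 ÷ (20/69) = 69/20 minutes.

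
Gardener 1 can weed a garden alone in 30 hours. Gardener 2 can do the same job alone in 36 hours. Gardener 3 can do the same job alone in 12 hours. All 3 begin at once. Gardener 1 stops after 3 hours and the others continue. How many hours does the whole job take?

81/10 hours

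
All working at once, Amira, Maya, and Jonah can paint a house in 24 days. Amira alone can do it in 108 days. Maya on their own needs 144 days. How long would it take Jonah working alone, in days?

432/11 days

Combined rate is 1/24 per day.
Known contribution: 1/108 + 1/144 = (4 + 3)/432 = 7/432 per day.
So Jonah's rate is 1/24 − 7/432 = 11/432, meaning 432/11 days alone.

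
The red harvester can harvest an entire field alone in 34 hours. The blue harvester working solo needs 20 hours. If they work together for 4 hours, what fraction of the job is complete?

27/85

Combined rate: 1/34 + 1/20 = (10 + 17)/340 = 27/340 per hour.
In 4 hours they complete 4·27/340 = 27/85 of the job.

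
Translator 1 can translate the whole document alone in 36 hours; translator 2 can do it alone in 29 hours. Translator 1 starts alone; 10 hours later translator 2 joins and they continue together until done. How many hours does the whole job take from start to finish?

108/5 hours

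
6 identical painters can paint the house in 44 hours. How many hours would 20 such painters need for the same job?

66/5 hours

Total work is 6·44 = 264 painter-hours.
With 20 painters: 264/20 = 66/5 hours.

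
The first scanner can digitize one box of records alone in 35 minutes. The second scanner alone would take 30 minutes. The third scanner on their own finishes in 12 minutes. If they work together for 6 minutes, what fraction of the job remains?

Combined rate: 1/35 + 1/30 + 1/12 = (12 + 14 + 35)/420 = 61/420 per minute.
In 6 minutes they complete 6·61/420 = 61/70 of the job.
So 9/70 remains.

9/70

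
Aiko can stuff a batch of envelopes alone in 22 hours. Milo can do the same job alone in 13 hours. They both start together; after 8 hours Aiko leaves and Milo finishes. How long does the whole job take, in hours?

91/11 hours

In the first 8 hours the combined rate is 35/286, so 140/143 of the job is done, leaving 3/143.
After Aiko leaves the rate is 1/13 per hour; the remaining 3/143 takes 3/11 hours.
Total = 8 + 3/11 = 91/11 hours.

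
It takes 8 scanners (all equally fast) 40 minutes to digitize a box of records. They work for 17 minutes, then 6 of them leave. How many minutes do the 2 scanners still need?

92 minutes

One scanner does 1/320 of the job per minute.
After 17 minutes with 8 scanners, 17/40 is done (23/40 left).
With 2 scanners the rate is 2/320 = 1/160, so the rest takes 23/40 ÷ 1/160 = 92 minutes.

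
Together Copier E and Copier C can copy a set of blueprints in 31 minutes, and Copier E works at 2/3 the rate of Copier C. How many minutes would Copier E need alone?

155/2 minutes

Let Copier C's rate be r; then Copier E's rate is (2/3)r, so together (2/3 + 1)r = (5/3)r = 1/31.
Thus r = 3/155 per minute.
Copier C alone: 155/3 minutes; Copier E alone: 155/2 minutes.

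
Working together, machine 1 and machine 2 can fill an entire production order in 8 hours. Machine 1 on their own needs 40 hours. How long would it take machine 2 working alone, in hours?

Combined rate is 1/8 per hour.
Known contribution: 1/40 per hour.
So machine 2's rate is 1/8 − 1/40 = 1/10, meaning 10 hours alone.

10 hours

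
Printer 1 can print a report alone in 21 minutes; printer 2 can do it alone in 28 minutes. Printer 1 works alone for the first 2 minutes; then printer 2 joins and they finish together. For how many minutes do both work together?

76/7 minutes

In 2 minutes printer 1 does 2/21 of the job, leaving 19/21.
Printer 1 and printer 2 together work at 1/12 per minute, so finishing takes 19/21 ÷ 1/12 = 76/7 minutes.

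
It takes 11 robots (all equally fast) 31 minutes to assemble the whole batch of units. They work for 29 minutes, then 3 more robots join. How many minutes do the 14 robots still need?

One robot does 1/341 of the job per minute.
After 29 minutes with 11 robots, 29/31 is done (2/31 left).
With 14 robots the rate is 14/341, so the rest takes 2/31 ÷ 14/341 = 11/7 minutes.

11/7 minutes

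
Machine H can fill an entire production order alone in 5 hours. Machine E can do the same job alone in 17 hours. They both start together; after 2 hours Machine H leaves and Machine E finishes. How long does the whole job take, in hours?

In the first 2 hours the combined rate is 22/85, so 44/85 of the job is done, leaving 41/85.
After Machine H leaves the rate is 1/17 per hour; the remaining 41/85 takes 41/5 hours.
Total = 2 + 41/5 = 51/5 hours.

51/5 hours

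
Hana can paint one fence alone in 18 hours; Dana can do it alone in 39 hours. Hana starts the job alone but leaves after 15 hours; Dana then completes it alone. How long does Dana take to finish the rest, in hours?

13/2 hours

In 15 hours Hana does 15/18 = 5/6 of the job, leaving 1/6.
Dana works at 1/39 per hour, so finishing takes 1/6 ÷ 1/39 = 13/2 hours.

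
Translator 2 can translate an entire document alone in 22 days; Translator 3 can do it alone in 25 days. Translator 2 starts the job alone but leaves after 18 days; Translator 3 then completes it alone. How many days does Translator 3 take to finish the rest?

In 18 days Translator 2 does 18/22 = 9/11 of the job, leaving 2/11.
Translator 3 works at 1/25 per day, so finishing takes 2/11 ÷ 1/25 = 50/11 days.

50/11 days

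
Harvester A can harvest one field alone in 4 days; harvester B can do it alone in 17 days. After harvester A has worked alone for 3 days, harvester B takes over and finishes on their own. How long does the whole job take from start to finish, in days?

In 3 days harvester A does 3/4 of the job, leaving 1/4.
Harvester B works at 1/17 per day, so finishing takes 1/4 ÷ 1/17 = 17/4 days.
Total time = 3 + 17/4 = 29/4 days.

29/4 days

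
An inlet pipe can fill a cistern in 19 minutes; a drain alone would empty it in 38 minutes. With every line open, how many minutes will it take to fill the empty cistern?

38 minutes

Net rate = 1/19 − 1/38 = (2 − 1)/38 = 1/38 per minute.
Filling time = 1 ÷ (1/38) = 38 minutes.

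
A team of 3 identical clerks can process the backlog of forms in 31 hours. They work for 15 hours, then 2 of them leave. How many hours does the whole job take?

One clerk does 1/93 of the job per hour.
After 15 hours with 3 clerks, 15/31 is done (16/31 left).
With 1 clerk the rate is 1/93, so the rest takes 16/31 ÷ 1/93 = 48 hours.
Total = 15 + 48 = 63 hours.

63 hours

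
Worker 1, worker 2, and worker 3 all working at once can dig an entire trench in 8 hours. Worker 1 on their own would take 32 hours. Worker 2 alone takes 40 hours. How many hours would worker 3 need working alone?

160/11 hours

Combined rate is 1/8 per hour.
Known contribution: 1/32 + 1/40 = (5 + 4)/160 = 9/160 per hour.
So worker 3's rate is 1/8 − 9/160 = 11/160, meaning 160/11 hours alone.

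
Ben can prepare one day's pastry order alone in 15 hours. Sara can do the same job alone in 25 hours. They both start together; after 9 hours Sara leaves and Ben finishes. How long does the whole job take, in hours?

In the first 9 hours the combined rate is 8/75, so 24/25 of the job is done, leaving 1/25.
After Sara leaves the rate is 1/15 per hour; the remaining 1/25 takes 3/5 hours.
Total = 9 + 3/5 = 48/5 hours.

48/5 hours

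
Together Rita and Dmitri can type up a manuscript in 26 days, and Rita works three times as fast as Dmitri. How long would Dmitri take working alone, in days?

104 days

Let Dmitri's rate be r; then Rita's rate is 3r, so together (3 + 1)r = 4r = 1/26.
Thus r = 1/104 per day.
Dmitri alone: 104 days; Rita alone: 104/3 days.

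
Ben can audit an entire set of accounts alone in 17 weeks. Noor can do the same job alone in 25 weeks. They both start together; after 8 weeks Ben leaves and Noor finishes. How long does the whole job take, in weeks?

225/17 weeks

In the first 8 weeks the combined rate is 42/425, so 336/425 of the job is done, leaving 89/425.
After Ben leaves the rate is 1/25 per week; the remaining 89/425 takes 89/17 weeks.
Total = 8 + 89/17 = 225/17 weeks.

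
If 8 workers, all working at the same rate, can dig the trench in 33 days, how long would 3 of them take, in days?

88 days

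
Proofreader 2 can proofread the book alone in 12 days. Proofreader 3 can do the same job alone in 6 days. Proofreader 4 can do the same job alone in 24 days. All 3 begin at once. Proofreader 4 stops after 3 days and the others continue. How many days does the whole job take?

In the first 3 days the combined rate is 7/24, so 7/8 of the job is done, leaving 1/8.
After proofreader 4 leaves the rate is 1/4 per day; the remaining 1/8 takes 1/2 days.
Total = 3 + 1/2 = 7/2 days.

7/2 days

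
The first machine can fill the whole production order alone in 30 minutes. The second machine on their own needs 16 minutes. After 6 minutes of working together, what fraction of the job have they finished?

Combined rate: 1/30 + 1/16 = (8 + 15)/240 = 23/240 per minute.
In 6 minutes they complete 6·23/240 = 23/40 of the job.

23/40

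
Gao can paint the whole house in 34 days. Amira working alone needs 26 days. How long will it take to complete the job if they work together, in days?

With two workers the combined time is the product over the sum: 34·26/(34+26) = 884/60 = 221/15 days.

221/15 days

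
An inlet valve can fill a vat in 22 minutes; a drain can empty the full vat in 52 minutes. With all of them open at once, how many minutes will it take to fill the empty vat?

572/15 minutes

Net rate = 1/22 − 1/52 = (26 − 11)/572 = 15/572 per minute.
Filling time = 1 ÷ (15/572) = 572/15 minutes.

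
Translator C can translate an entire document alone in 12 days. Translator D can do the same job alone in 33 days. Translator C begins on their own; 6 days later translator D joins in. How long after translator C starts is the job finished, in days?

In the first 6 days translator C alone does 6/12 = 1/2 of the job, leaving 1/2.
Once everyone is working, combined rate: 1/12 + 1/33 = (11 + 4)/132 = 15/132 = 5/44 per day.
Remaining 1/2 at 5/44 per day takes 22/5 days.
Total from the start = 6 + 22/5 = 52/5 days.

52/5 days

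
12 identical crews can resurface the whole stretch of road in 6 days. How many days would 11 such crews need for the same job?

72/11 days

Total work is 12·6 = 72 crew-days.
With 11 crews: 72/11 days.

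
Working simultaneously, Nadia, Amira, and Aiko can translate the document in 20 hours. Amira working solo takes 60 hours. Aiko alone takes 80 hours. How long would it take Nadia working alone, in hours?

48 hours

Combined rate is 1/20 per hour.
Known contribution: 1/60 + 1/80 = (4 + 3)/240 = 7/240 per hour.
So Nadia's rate is 1/20 − 7/240 = 1/48, meaning 48 hours alone.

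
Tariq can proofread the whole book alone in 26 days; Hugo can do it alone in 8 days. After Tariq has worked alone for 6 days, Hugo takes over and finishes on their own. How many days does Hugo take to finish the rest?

In 6 days Tariq does 6/26 = 3/13 of the job, leaving 10/13.
Hugo works at 1/8 per day, so finishing takes 10/13 ÷ 1/8 = 80/13 days.

80/13 days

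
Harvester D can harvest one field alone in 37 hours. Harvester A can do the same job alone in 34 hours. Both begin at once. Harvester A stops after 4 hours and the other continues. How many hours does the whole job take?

In the first 4 hours the combined rate is 71/1258, so 142/629 of the job is done, leaving 487/629.
After Harvester A leaves the rate is 1/37 per hour; the remaining 487/629 takes 487/17 hours.
Total = 4 + 487/17 = 555/17 hours.

555/17 hours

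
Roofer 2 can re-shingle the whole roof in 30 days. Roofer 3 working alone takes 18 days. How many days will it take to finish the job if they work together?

45/4 days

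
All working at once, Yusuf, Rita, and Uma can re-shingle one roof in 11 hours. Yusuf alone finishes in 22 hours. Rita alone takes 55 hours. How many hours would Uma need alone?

Combined rate is 1/11 per hour.
Known contribution: 1/22 + 1/55 = (5 + 2)/110 = 7/110 per hour.
So Uma's rate is 1/11 − 7/110 = 3/110, meaning 110/3 hours alone.

110/3 hours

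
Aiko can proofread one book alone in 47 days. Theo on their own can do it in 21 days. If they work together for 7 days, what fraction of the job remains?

Combined rate: 1/47 + 1/21 = (21 + 47)/987 = 68/987 per day.
In 7 days they complete 7·68/987 = 68/141 of the job.
So 73/141 remains.

73/141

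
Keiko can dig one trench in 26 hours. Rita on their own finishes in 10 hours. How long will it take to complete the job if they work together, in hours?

65/9 hours

With two workers the combined time is the product over the sum: 26·10/(26+10) = 260/36 = 65/9 hours.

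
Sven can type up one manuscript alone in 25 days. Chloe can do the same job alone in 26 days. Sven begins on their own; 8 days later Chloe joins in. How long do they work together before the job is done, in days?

In the first 8 days Sven alone does 8/25 of the job, leaving 17/25.
Once everyone is working, combined rate: 1/25 + 1/26 = (26 + 25)/650 = 51/650 per day.
Remaining 17/25 at 51/650 per day takes 26/3 days.

26/3 days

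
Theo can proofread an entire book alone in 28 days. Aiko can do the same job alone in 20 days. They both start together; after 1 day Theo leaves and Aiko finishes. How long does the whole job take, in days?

135/7 days

In the first 1 day the combined rate is 3/35, so 3/35 of the job is done, leaving 32/35.
After Theo leaves the rate is 1/20 per day; the remaining 32/35 takes 128/7 days.
Total = 1 + 128/7 = 135/7 days.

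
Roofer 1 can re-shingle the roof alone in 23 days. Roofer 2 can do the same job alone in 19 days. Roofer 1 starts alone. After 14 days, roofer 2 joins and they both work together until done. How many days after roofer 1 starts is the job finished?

In the first 14 days roofer 1 alone does 14/23 of the job, leaving 9/23.
Once everyone is working, combined rate: 1/23 + 1/19 = (19 + 23)/437 = 42/437 per day.
Remaining 9/23 at 42/437 per day takes 57/14 days.
Total from the start = 14 + 57/14 = 253/14 days.

253/14 days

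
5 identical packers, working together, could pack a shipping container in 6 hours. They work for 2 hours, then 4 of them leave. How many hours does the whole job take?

22 hours

One packer does 1/30 of the job per hour.
After 2 hours with 5 packers, 1/3 is done (2/3 left).
With 1 packer the rate is 1/30, so the rest takes 2/3 ÷ 1/30 = 20 hours.
Total = 2 + 20 = 22 hours.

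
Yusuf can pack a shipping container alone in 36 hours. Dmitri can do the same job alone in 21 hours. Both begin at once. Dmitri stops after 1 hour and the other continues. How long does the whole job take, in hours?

In the first 1 hour the combined rate is 19/252, so 19/252 of the job is done, leaving 233/252.
After Dmitri leaves the rate is 1/36 per hour; the remaining 233/252 takes 233/7 hours.
Total = 1 + 233/7 = 240/7 hours.

240/7 hours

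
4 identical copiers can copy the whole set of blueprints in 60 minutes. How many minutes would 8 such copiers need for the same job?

30 minutes

Total work is 4·60 = 240 copier-minutes.
With 8 copiers: 240/8 = 30 minutes.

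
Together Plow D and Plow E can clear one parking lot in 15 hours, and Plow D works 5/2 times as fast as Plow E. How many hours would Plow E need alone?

Let Plow E's rate be r; then Plow D's rate is (5/2)r, so together (5/2 + 1)r = (7/2)r = 1/15.
Thus r = 2/105 per hour.
Plow E alone: 105/2 hours; Plow D alone: 21 hours.

105/2 hours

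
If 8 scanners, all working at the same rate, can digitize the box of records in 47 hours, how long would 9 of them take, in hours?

Total work is 8·47 = 376 scanner-hours.
With 9 scanners: 376/9 hours.

376/9 hours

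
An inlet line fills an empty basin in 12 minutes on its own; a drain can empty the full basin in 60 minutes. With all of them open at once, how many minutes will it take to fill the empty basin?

15 minutes

Net rate = 1/12 − 1/60 = (5 − 1)/60 = 4/60 = 1/15 per minute.
Filling time = 1 ÷ (1/15) = 15 minutes.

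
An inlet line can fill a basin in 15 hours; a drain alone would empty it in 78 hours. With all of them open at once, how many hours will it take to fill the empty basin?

Net rate = 1/15 − 1/78 = (26 − 5)/390 = 21/390 = 7/130 per hour.
Filling time = 1 ÷ (7/130) = 130/7 hours.

130/7 hours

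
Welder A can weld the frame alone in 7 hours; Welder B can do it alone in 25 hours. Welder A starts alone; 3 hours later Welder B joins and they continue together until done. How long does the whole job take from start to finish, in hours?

In 3 hours Welder A does 3/7 of the job, leaving 4/7.
Welder A and Welder B together work at 32/175 per hour, so finishing takes 4/7 ÷ 32/175 = 25/8 hours.
Total time = 3 + 25/8 = 49/8 hours.

49/8 hours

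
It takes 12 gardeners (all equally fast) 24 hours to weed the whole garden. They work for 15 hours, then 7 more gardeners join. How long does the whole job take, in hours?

One gardener does 1/288 of the job per hour.
After 15 hours with 12 gardeners, 5/8 is done (3/8 left).
With 19 gardeners the rate is 19/288, so the rest takes 3/8 ÷ 19/288 = 108/19 hours.
Total = 15 + 108/19 = 393/19 hours.

393/19 hours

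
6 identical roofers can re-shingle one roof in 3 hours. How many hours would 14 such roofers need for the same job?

Total work is 6·3 = 18 roofer-hours.
With 14 roofers: 18/14 = 9/7 hours.

9/7 hours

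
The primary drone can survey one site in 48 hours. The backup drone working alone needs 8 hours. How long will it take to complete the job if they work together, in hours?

48/7 hours

With two workers the combined time is the product over the sum: 48·8/(48+8) = 384/56 = 48/7 hours.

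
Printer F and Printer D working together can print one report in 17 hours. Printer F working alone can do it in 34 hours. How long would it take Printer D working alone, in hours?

Combined rate is 1/17 per hour.
Known contribution: 1/34 per hour.
So Printer D's rate is 1/17 − 1/34 = 1/34, meaning 34 hours alone.

34 hours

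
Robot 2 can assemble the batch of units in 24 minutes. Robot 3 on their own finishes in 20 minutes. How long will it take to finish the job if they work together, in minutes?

120/11 minutes

With two workers the combined time is the product over the sum: 24·20/(24+20) = 480/44 = 120/11 minutes.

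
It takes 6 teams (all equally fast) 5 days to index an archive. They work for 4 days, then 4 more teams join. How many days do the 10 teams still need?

3/5 days

One team does 1/30 of the job per day.
After 4 days with 6 teams, 4/5 is done (1/5 left).
With 10 teams the rate is 10/30 = 1/3, so the rest takes 1/5 ÷ 1/3 = 3/5 days.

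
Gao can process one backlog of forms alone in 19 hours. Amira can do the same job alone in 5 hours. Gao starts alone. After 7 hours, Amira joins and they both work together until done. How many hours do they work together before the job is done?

In the first 7 hours Gao alone does 7/19 of the job, leaving 12/19.
Once everyone is working, combined rate: 1/19 + 1/5 = (5 + 19)/95 = 24/95 per hour.
Remaining 12/19 at 24/95 per hour takes 5/2 hours.

5/2 hours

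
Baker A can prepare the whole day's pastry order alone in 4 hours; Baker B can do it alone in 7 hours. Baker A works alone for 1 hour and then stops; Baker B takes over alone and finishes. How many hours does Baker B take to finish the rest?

21/4 hours

In 1 hour Baker A does 1/4 of the job, leaving 3/4.
Baker B works at 1/7 per hour, so finishing takes 3/4 ÷ 1/7 = 21/4 hours.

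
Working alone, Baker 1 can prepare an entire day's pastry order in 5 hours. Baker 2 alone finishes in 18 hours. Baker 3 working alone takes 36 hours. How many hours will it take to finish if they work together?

Combined rate: 1/5 + 1/18 + 1/36 = (36 + 10 + 5)/180 = 51/180 = 17/60 per hour.
Time = 1 ÷ (17/60) = 60/17 hours.

60/17 hours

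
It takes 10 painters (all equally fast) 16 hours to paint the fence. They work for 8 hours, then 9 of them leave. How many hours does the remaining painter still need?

One painter does 1/160 of the job per hour.
After 8 hours with 10 painters, 1/2 is done (1/2 left).
With 1 painter the rate is 1/160, so the rest takes 1/2 ÷ 1/160 = 80 hours.

80 hours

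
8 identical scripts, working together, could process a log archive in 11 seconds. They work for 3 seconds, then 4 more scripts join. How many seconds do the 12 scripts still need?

16/3 seconds

One script does 1/88 of the job per second.
After 3 seconds with 8 scripts, 3/11 is done (8/11 left).
With 12 scripts the rate is 12/88 = 3/22, so the rest takes 8/11 ÷ 3/22 = 16/3 seconds.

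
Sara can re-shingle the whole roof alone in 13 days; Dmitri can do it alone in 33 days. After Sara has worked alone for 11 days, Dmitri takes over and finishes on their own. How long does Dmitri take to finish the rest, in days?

66/13 days

In 11 days Sara does 11/13 of the job, leaving 2/13.
Dmitri works at 1/33 per day, so finishing takes 2/13 ÷ 1/33 = 66/13 days.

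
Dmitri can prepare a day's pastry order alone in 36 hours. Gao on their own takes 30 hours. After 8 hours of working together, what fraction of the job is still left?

Combined rate: 1/36 + 1/30 = (5 + 6)/180 = 11/180 per hour.
In 8 hours they complete 8·11/180 = 22/45 of the job.
So 23/45 remains.

23/45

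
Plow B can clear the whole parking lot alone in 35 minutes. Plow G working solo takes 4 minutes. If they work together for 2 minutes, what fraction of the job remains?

31/70

Combined rate: 1/35 + 1/4 = (4 + 35)/140 = 39/140 per minute.
In 2 minutes they complete 2·39/140 = 39/70 of the job.
So 31/70 remains.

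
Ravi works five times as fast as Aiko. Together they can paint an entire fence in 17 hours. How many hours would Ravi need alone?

Let Aiko's rate be r; then Ravi's rate is 5r, so together (5 + 1)r = 6r = 1/17.
Thus r = 1/102 per hour.
Aiko alone: 102 hours; Ravi alone: 102/5 hours.

102/5 hours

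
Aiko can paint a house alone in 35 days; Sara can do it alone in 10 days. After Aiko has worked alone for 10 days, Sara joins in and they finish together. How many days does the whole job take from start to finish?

140/9 days

In 10 days Aiko does 10/35 = 2/7 of the job, leaving 5/7.
Aiko and Sara together work at 9/70 per day, so finishing takes 5/7 ÷ 9/70 = 50/9 days.
Total time = 10 + 50/9 = 140/9 days.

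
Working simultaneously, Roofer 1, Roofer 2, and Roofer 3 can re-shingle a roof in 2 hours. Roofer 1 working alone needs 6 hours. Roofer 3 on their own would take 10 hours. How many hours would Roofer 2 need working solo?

30/7 hours

Combined rate is 1/2 per hour.
Known contribution: 1/6 + 1/10 = (5 + 3)/30 = 8/30 = 4/15 per hour.
So Roofer 2's rate is 1/2 − 4/15 = 7/30, meaning 30/7 hours alone.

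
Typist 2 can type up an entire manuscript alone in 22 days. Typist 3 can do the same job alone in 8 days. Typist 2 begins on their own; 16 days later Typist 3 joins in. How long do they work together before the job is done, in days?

8/5 days

In the first 16 days Typist 2 alone does 16/22 = 8/11 of the job, leaving 3/11.
Once everyone is working, combined rate: 1/22 + 1/8 = (4 + 11)/88 = 15/88 per day.
Remaining 3/11 at 15/88 per day takes 8/5 days.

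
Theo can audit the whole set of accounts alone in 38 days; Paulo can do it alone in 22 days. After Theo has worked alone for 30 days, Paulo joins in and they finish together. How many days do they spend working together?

44/15 days

In 30 days Theo does 30/38 = 15/19 of the job, leaving 4/19.
Theo and Paulo together work at 15/209 per day, so finishing takes 4/19 ÷ 15/209 = 44/15 days.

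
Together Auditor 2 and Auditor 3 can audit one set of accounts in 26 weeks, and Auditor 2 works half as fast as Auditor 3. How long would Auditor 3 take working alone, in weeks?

39 weeks

Let Auditor 3's rate be r; then Auditor 2's rate is (1/2)r, so together (1/2 + 1)r = (3/2)r = 1/26.
Thus r = 1/39 per week.
Auditor 3 alone: 39 weeks; Auditor 2 alone: 78 weeks.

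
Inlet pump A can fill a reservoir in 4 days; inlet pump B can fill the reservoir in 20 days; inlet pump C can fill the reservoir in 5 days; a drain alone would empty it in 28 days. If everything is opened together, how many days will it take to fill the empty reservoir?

Net rate = 1/4 + 1/20 + 1/5 − 1/28 = (35 + 7 + 28 − 5)/140 = 65/140 = 13/28 per day.
Filling time = 1 ÷ (13/28) = 28/13 days.

28/13 days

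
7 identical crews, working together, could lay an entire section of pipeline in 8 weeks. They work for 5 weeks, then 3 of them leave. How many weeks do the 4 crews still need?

21/4 weeks

One crew does 1/56 of the job per week.
After 5 weeks with 7 crews, 5/8 is done (3/8 left).
With 4 crews the rate is 4/56 = 1/14, so the rest takes 3/8 ÷ 1/14 = 21/4 weeks.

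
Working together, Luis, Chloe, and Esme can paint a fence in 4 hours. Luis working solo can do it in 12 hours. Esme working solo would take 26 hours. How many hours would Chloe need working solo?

39/5 hours

Combined rate is 1/4 per hour.
Known contribution: 1/12 + 1/26 = (13 + 6)/156 = 19/156 per hour.
So Chloe's rate is 1/4 − 19/156 = 5/39, meaning 39/5 hours alone.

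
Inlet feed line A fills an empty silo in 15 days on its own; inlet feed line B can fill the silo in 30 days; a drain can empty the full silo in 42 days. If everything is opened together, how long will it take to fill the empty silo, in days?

105/8 days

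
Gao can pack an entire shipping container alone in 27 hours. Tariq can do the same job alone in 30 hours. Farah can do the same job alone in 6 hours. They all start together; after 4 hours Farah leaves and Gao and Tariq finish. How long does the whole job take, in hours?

90/19 hours

In the first 4 hours the combined rate is 32/135, so 128/135 of the job is done, leaving 7/135.
After Farah leaves the rate is 19/270 per hour; the remaining 7/135 takes 14/19 hours.
Total = 4 + 14/19 = 90/19 hours.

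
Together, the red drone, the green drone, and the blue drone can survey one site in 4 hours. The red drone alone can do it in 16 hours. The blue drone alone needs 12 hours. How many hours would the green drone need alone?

48/5 hours

Combined rate is 1/4 per hour.
Known contribution: 1/16 + 1/12 = (3 + 4)/48 = 7/48 per hour.
So the green drone's rate is 1/4 − 7/48 = 5/48, meaning 48/5 hours alone.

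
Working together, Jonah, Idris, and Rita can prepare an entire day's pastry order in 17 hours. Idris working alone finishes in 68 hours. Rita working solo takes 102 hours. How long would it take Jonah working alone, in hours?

204/7 hours

Combined rate is 1/17 per hour.
Known contribution: 1/68 + 1/102 = (3 + 2)/204 = 5/204 per hour.
So Jonah's rate is 1/17 − 5/204 = 7/204, meaning 204/7 hours alone.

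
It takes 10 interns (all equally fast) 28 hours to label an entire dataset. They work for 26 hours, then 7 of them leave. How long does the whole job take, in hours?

One intern does 1/280 of the job per hour.
After 26 hours with 10 interns, 13/14 is done (1/14 left).
With 3 interns the rate is 3/280, so the rest takes 1/14 ÷ 3/280 = 20/3 hours.
Total = 26 + 20/3 = 98/3 hours.

98/3 hours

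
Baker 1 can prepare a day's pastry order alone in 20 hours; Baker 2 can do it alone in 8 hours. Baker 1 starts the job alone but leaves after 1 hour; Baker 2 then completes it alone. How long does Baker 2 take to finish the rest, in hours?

38/5 hours

In 1 hour Baker 1 does 1/20 of the job, leaving 19/20.
Baker 2 works at 1/8 per hour, so finishing takes 19/20 ÷ 1/8 = 38/5 hours.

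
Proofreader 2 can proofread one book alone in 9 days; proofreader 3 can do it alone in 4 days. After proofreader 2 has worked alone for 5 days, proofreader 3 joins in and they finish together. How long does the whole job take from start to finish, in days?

81/13 days

In 5 days proofreader 2 does 5/9 of the job, leaving 4/9.
Proofreader 2 and proofreader 3 together work at 13/36 per day, so finishing takes 4/9 ÷ 13/36 = 16/13 days.
Total time = 5 + 16/13 = 81/13 days.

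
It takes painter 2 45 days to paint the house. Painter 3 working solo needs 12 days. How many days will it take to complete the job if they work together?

With two workers the combined time is the product over the sum: 45·12/(45+12) = 540/57 = 180/19 days.

180/19 days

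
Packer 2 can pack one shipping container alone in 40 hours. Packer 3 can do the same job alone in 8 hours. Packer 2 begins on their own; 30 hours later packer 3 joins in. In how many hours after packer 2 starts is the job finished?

In the first 30 hours packer 2 alone does 30/40 = 3/4 of the job, leaving 1/4.
Once everyone is working, combined rate: 1/40 + 1/8 = (1 + 5)/40 = 6/40 = 3/20 per hour.
Remaining 1/4 at 3/20 per hour takes 5/3 hours.
Total from the start = 30 + 5/3 = 95/3 hours.

95/3 hours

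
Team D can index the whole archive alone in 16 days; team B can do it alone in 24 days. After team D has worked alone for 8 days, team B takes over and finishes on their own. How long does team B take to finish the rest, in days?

12 days

In 8 days team D does 8/16 = 1/2 of the job, leaving 1/2.
Team B works at 1/24 per day, so finishing takes 1/2 ÷ 1/24 = 12 days.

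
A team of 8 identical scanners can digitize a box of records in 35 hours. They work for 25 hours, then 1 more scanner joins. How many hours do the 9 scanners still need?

One scanner does 1/280 of the job per hour.
After 25 hours with 8 scanners, 5/7 is done (2/7 left).
With 9 scanners the rate is 9/280, so the rest takes 2/7 ÷ 9/280 = 80/9 hours.

80/9 hours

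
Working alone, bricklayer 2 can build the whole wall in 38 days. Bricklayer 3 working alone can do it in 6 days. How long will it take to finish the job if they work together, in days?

57/11 days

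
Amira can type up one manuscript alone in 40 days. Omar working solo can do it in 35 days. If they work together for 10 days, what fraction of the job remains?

13/28

Combined rate: 1/40 + 1/35 = (7 + 8)/280 = 15/280 = 3/56 per day.
In 10 days they complete 10·3/56 = 15/28 of the job.
So 13/28 remains.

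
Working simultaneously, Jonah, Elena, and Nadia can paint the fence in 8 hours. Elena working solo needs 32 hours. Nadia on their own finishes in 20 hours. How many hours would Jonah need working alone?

160/7 hours

Combined rate is 1/8 per hour.
Known contribution: 1/32 + 1/20 = (5 + 8)/160 = 13/160 per hour.
So Jonah's rate is 1/8 − 13/160 = 7/160, meaning 160/7 hours alone.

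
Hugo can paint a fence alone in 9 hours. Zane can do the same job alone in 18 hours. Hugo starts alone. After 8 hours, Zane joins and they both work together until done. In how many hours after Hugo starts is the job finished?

26/3 hours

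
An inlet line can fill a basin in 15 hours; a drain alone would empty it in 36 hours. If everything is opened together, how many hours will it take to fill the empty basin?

Net rate = 1/15 − 1/36 = (12 − 5)/180 = 7/180 per hour.
Filling time = 1 ÷ (7/180) = 180/7 hours.

180/7 hours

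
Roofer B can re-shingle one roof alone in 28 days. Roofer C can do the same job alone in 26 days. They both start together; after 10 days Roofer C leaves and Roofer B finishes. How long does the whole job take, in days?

224/13 days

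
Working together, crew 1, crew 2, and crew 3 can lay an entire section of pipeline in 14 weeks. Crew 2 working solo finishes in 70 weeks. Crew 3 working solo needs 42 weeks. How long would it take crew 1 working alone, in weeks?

Combined rate is 1/14 per week.
Known contribution: 1/70 + 1/42 = (3 + 5)/210 = 8/210 = 4/105 per week.
So crew 1's rate is 1/14 − 4/105 = 1/30, meaning 30 weeks alone.

30 weeks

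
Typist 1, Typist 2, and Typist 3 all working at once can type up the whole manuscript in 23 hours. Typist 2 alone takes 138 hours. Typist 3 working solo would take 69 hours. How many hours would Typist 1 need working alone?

Combined rate is 1/23 per hour.
Known contribution: 1/138 + 1/69 = (1 + 2)/138 = 3/138 = 1/46 per hour.
So Typist 1's rate is 1/23 − 1/46 = 1/46, meaning 46 hours alone.

46 hours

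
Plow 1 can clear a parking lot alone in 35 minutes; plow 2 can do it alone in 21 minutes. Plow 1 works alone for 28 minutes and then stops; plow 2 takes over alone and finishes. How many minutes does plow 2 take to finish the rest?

21/5 minutes

In 28 minutes plow 1 does 28/35 = 4/5 of the job, leaving 1/5.
Plow 2 works at 1/21 per minute, so finishing takes 1/5 ÷ 1/21 = 21/5 minutes.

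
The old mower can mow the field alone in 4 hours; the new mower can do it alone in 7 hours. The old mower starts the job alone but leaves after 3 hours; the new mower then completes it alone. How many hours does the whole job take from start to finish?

19/4 hours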